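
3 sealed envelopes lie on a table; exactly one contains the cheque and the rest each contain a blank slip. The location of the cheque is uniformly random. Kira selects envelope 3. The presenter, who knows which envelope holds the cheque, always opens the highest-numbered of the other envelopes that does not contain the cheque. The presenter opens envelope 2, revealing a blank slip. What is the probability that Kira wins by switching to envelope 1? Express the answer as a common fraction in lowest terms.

1/2

Condition on the true location of the cheque.
If it is in either of envelopes 1 and 3 (prior 1/3 each): envelope 2 is the highest-numbered option available, probability 1; weight (1/3)·1 = 1/3 each.
If it is in envelope 2 (prior 1/3): the presenter opened envelope 2, so this case is ruled out; weight (1/3)·0 = 0.
The weights sum to 2/3.
So P(the cheque in envelope 1 | the presenter opened envelope 2) = (1/3) / (2/3) = 1/2.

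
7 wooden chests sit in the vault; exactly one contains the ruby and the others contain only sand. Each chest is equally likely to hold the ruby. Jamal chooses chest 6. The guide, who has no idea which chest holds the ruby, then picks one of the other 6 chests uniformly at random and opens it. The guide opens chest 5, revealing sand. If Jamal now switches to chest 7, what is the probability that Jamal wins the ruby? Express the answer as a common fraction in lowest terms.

Because the guide chose which chest to open without knowing where the ruby is, the choice is independent of the prize location. Learning that chest 5 does not hold the ruby simply rules out that one location and leaves the remaining 6 chests still equally likely by symmetry.
So P(the ruby in chest 7) = 1/6.

1/6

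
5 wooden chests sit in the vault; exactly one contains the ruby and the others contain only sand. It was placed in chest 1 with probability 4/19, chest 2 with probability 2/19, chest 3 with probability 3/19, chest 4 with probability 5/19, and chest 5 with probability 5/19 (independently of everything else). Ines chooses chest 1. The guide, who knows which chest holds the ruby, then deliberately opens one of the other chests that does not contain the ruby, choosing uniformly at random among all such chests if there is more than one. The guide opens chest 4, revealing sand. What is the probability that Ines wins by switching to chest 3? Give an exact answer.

3/13

Apply Bayes' rule, conditioning on where the ruby actually is.
If it is in chest 1 (prior 4/19): the guide has 4 equally likely choices, so probability 1/4; weight (4/19)·(1/4) = 1/19.
If it is in chest 2 (prior 2/19): the guide has 3 equally likely choices, so probability 1/3; weight (2/19)·(1/3) = 2/57.
If it is in chest 3 (prior 3/19): the guide has 3 equally likely choices, so probability 1/3; weight (3/19)·(1/3) = 1/19.
If it is in chest 4 (prior 5/19): the guide opened chest 4, so this case is ruled out; weight (5/19)·0 = 0.
If it is in chest 5 (prior 5/19): the guide has 3 equally likely choices, so probability 1/3; weight (5/19)·(1/3) = 5/57.
The weights sum to 13/57.
So P(the ruby in chest 3 | the guide opened chest 4) = (1/19) / (13/57) = 3/13.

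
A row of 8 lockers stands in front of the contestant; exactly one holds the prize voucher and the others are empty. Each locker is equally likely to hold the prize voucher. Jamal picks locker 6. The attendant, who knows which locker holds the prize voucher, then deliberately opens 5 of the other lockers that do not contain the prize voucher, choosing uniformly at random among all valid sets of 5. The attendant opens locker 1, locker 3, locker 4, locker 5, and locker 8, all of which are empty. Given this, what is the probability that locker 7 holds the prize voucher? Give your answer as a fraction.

7/16

Condition on the true location of the prize voucher.
If it is in any of lockers 1, 3, 4, 5, and 8 (prior 1/8 each): that locker was opened and seen not to hold the prize — ruled out; weight (1/8)·0 = 0 each.
If it is in either of lockers 2 and 7 (prior 1/8 each): the attendant has 6 equally likely choices, so probability 1/6; weight (1/8)·(1/6) = 1/48 each.
If it is in locker 6 (prior 1/8): the attendant has 21 equally likely choices, so probability 1/21; weight (1/8)·(1/21) = 1/168.
The weights sum to 1/21.
So P(the prize voucher in locker 7 | the attendant opened locker 1, locker 3, locker 4, locker 5, and locker 8) = (1/48) / (1/21) = 7/16.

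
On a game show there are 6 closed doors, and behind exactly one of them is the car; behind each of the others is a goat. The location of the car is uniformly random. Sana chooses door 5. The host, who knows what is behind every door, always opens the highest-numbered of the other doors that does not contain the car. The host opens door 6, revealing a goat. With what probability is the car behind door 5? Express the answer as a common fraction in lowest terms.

1/5

Condition on the true location of the car.
If it is behind any of doors 1, 2, 3, 4, and 5 (prior 1/6 each): door 6 is the highest-numbered option available, probability 1; weight (1/6)·1 = 1/6 each.
If it is behind door 6 (prior 1/6): the host opened door 6, so this case is ruled out; weight (1/6)·0 = 0.
The weights sum to 5/6.
So P(the car behind door 5 | the host opened door 6) = (1/6) / (5/6) = 1/5.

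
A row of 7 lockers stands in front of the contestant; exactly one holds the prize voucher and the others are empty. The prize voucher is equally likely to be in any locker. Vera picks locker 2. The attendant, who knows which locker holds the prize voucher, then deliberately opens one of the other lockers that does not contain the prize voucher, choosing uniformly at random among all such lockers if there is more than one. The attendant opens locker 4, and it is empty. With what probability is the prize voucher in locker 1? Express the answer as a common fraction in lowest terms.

Apply Bayes' rule, conditioning on where the prize voucher actually is.
If it is in any of lockers 1, 3, 5, 6, and 7 (prior 1/7 each): the attendant has 5 equally likely choices, so probability 1/5; weight (1/7)·(1/5) = 1/35 each.
If it is in locker 2 (prior 1/7): the attendant has 6 equally likely choices, so probability 1/6; weight (1/7)·(1/6) = 1/42.
If it is in locker 4 (prior 1/7): the attendant opened locker 4, so this case is ruled out; weight (1/7)·0 = 0.
The weights sum to 1/6.
So P(the prize voucher in locker 1 | the attendant opened locker 4) = (1/35) / (1/6) = 6/35.

6/35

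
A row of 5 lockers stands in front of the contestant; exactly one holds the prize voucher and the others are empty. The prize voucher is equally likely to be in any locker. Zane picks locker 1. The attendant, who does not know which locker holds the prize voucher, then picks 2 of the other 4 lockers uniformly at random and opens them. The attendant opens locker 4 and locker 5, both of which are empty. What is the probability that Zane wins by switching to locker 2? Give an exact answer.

1/3

Condition on the true location of the prize voucher.
If it is in any of lockers 1, 2, and 3 (prior 1/5 each): the attendant picks exactly this set with probability 1/6 regardless, and none is the prize; weight (1/5)·(1/6) = 1/30 each.
If it is in either of lockers 4 and 5 (prior 1/5 each): that locker was opened and seen not to hold the prize — ruled out; weight (1/5)·0 = 0 each.
The weights sum to 1/10.
So P(the prize voucher in locker 2 | the attendant opened locker 4 and locker 5) = (1/30) / (1/10) = 1/3.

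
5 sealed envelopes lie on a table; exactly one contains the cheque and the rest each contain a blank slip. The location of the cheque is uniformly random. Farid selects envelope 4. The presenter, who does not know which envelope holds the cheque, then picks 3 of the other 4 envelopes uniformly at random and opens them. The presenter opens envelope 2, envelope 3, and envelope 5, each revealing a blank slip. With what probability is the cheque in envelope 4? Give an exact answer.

1/2

Because the presenter chose which envelopes to open without knowing where the cheque is, the choice is independent of the prize location. Learning that none of the 3 opened envelopes holds the cheque simply rules out those 3 locations and leaves the remaining 2 envelopes still equally likely by symmetry.
So P(the cheque in envelope 4) = 1/2.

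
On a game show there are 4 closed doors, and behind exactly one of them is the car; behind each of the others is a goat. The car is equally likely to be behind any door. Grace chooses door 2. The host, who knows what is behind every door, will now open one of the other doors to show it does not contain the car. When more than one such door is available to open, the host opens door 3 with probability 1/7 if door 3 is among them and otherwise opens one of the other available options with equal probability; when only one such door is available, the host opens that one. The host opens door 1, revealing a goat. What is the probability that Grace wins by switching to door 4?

Consider each possible location of the car in turn.
If it is behind door 1 (prior 1/4): the host opened door 1, so this case is ruled out; weight (1/4)·0 = 0.
If it is behind door 2 (prior 1/4): door 3 is available but not opened; door 1 gets probability (1 − 1/7)/2 = 3/7; weight (1/4)·(3/7) = 3/28.
If it is behind door 3 (prior 1/4): door 3 holds the prize so is unavailable; the host chooses uniformly among the 2 others, probability 1/2; weight (1/4)·(1/2) = 1/8.
If it is behind door 4 (prior 1/4): door 3 is available but not opened, probability 6/7; weight (1/4)·(6/7) = 3/14.
The weights sum to 25/56.
So P(the car behind door 4 | the host opened door 1) = (3/14) / (25/56) = 12/25.

12/25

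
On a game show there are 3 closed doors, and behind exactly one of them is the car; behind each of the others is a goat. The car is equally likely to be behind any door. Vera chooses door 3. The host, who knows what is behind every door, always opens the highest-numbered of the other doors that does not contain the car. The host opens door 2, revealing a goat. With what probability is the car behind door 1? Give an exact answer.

1/2

Consider each possible location of the car in turn.
If it is behind either of doors 1 and 3 (prior 1/3 each): door 2 is the highest-numbered option available, probability 1; weight (1/3)·1 = 1/3 each.
If it is behind door 2 (prior 1/3): the host opened door 2, so this case is ruled out; weight (1/3)·0 = 0.
The weights sum to 2/3.
So P(the car behind door 1 | the host opened door 2) = (1/3) / (2/3) = 1/2.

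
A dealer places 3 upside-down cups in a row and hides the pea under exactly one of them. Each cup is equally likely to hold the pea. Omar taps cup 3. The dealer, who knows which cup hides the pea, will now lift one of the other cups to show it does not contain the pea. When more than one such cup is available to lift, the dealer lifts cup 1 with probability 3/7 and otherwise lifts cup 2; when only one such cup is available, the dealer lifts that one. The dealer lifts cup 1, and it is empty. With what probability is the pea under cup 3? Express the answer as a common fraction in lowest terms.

3/10

Consider each possible location of the pea in turn.
If it is under cup 1 (prior 1/3): the dealer opened cup 1, so this case is ruled out; weight (1/3)·0 = 0.
If it is under cup 2 (prior 1/3): only cup 1 is available, probability 1; weight (1/3)·1 = 1/3.
If it is under cup 3 (prior 1/3): cup 1 is available, opened with probability 3/7; weight (1/3)·(3/7) = 1/7.
The weights sum to 10/21.
So P(the pea under cup 3 | the dealer opened cup 1) = (1/7) / (10/21) = 3/10.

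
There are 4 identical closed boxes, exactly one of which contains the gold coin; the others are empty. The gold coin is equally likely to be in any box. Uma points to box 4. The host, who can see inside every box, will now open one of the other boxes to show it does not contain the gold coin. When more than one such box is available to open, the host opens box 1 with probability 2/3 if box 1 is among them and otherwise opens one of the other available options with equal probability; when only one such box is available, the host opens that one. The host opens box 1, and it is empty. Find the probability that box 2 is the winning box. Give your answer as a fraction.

Apply Bayes' rule, conditioning on where the gold coin actually is.
If it is in box 1 (prior 1/4): the host opened box 1, so this case is ruled out; weight (1/4)·0 = 0.
If it is in any of boxes 2, 3, and 4 (prior 1/4 each): box 1 is available, opened with probability 2/3; weight (1/4)·(2/3) = 1/6 each.
The weights sum to 1/2.
So P(the gold coin in box 2 | the host opened box 1) = (1/6) / (1/2) = 1/3.

1/3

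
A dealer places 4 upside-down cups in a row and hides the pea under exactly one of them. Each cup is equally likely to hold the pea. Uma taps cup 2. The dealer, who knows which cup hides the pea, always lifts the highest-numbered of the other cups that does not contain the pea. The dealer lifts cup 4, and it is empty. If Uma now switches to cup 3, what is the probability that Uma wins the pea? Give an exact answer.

1/3

Consider each possible location of the pea in turn.
If it is under any of cups 1, 2, and 3 (prior 1/4 each): cup 4 is the highest-numbered option available, probability 1; weight (1/4)·1 = 1/4 each.
If it is under cup 4 (prior 1/4): the dealer opened cup 4, so this case is ruled out; weight (1/4)·0 = 0.
The weights sum to 3/4.
So P(the pea under cup 3 | the dealer opened cup 4) = (1/4) / (3/4) = 1/3.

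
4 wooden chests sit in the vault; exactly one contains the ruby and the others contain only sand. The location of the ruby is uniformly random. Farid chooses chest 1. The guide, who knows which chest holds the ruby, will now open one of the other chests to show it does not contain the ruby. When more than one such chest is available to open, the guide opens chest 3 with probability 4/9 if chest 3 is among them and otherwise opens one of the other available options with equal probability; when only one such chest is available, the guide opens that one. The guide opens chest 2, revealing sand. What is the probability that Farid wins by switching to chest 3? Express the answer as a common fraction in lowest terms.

3/8

Condition on the true location of the ruby.
If it is in chest 1 (prior 1/4): chest 3 is available but not opened; chest 2 gets probability (1 − 4/9)/2 = 5/18; weight (1/4)·(5/18) = 5/72.
If it is in chest 2 (prior 1/4): the guide opened chest 2, so this case is ruled out; weight (1/4)·0 = 0.
If it is in chest 3 (prior 1/4): chest 3 holds the prize so is unavailable; the guide chooses uniformly among the 2 others, probability 1/2; weight (1/4)·(1/2) = 1/8.
If it is in chest 4 (prior 1/4): chest 3 is available but not opened, probability 5/9; weight (1/4)·(5/9) = 5/36.
The weights sum to 1/3.
So P(the ruby in chest 3 | the guide opened chest 2) = (1/8) / (1/3) = 3/8.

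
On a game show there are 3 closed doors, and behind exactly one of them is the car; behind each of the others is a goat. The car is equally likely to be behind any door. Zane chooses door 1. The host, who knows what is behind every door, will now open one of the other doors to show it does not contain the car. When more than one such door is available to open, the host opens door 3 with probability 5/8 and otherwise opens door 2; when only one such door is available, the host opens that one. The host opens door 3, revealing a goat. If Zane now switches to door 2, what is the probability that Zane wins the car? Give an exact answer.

Consider each possible location of the car in turn.
If it is behind door 1 (prior 1/3): door 3 is available, opened with probability 5/8; weight (1/3)·(5/8) = 5/24.
If it is behind door 2 (prior 1/3): only door 3 is available, probability 1; weight (1/3)·1 = 1/3.
If it is behind door 3 (prior 1/3): the host opened door 3, so this case is ruled out; weight (1/3)·0 = 0.
The weights sum to 13/24.
So P(the car behind door 2 | the host opened door 3) = (1/3) / (13/24) = 8/13.

8/13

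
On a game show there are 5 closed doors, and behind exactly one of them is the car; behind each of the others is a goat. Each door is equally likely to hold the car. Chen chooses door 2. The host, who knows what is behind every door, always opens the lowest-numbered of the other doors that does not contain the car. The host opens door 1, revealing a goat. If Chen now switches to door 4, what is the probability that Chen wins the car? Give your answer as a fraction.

1/4

Condition on the true location of the car.
If it is behind door 1 (prior 1/5): the host opened door 1, so this case is ruled out; weight (1/5)·0 = 0.
If it is behind any of doors 2, 3, 4, and 5 (prior 1/5 each): door 1 is the lowest-numbered option available, probability 1; weight (1/5)·1 = 1/5 each.
The weights sum to 4/5.
So P(the car behind door 4 | the host opened door 1) = (1/5) / (4/5) = 1/4.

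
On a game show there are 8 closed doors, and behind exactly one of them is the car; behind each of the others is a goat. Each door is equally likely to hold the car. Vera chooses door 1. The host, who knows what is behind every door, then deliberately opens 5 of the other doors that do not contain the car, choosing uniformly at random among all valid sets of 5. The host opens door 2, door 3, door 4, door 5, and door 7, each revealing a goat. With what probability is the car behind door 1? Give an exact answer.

Consider each possible location of the car in turn.
If it is behind door 1 (prior 1/8): the host has 21 equally likely choices, so probability 1/21; weight (1/8)·(1/21) = 1/168.
If it is behind any of doors 2, 3, 4, 5, and 7 (prior 1/8 each): that door was opened and seen not to hold the prize — ruled out; weight (1/8)·0 = 0 each.
If it is behind either of doors 6 and 8 (prior 1/8 each): the host has 6 equally likely choices, so probability 1/6; weight (1/8)·(1/6) = 1/48 each.
The weights sum to 1/21.
So P(the car behind door 1 | the host opened door 2, door 3, door 4, door 5, and door 7) = (1/168) / (1/21) = 1/8.

1/8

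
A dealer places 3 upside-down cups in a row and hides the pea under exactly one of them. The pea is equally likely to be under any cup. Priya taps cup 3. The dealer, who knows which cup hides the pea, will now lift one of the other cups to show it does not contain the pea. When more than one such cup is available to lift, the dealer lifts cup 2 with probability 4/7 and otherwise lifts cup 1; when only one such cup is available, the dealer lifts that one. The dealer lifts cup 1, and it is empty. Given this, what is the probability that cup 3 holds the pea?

3/10

Consider each possible location of the pea in turn.
If it is under cup 1 (prior 1/3): the dealer opened cup 1, so this case is ruled out; weight (1/3)·0 = 0.
If it is under cup 2 (prior 1/3): only cup 1 is available, probability 1; weight (1/3)·1 = 1/3.
If it is under cup 3 (prior 1/3): cup 2 is available but not opened, probability 3/7; weight (1/3)·(3/7) = 1/7.
The weights sum to 10/21.
So P(the pea under cup 3 | the dealer opened cup 1) = (1/7) / (10/21) = 3/10.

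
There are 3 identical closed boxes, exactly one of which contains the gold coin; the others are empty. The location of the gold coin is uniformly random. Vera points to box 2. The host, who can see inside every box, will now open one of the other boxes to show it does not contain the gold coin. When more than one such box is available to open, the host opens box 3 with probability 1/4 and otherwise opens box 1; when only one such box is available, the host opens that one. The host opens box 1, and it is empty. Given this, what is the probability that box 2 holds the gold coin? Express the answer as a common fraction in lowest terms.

Condition on the true location of the gold coin.
If it is in box 1 (prior 1/3): the host opened box 1, so this case is ruled out; weight (1/3)·0 = 0.
If it is in box 2 (prior 1/3): box 3 is available but not opened, probability 3/4; weight (1/3)·(3/4) = 1/4.
If it is in box 3 (prior 1/3): only box 1 is available, probability 1; weight (1/3)·1 = 1/3.
The weights sum to 7/12.
So P(the gold coin in box 2 | the host opened box 1) = (1/4) / (7/12) = 3/7.

3/7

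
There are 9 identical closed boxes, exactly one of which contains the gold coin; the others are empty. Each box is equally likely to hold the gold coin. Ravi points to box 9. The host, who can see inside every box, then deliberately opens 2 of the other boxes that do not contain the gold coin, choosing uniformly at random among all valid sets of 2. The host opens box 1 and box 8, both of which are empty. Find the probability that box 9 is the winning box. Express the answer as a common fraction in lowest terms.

1/9

Apply Bayes' rule, conditioning on where the gold coin actually is.
If it is in either of boxes 1 and 8 (prior 1/9 each): that box was opened and seen not to hold the prize — ruled out; weight (1/9)·0 = 0 each.
If it is in any of boxes 2, 3, 4, 5, 6, and 7 (prior 1/9 each): the host has 21 equally likely choices, so probability 1/21; weight (1/9)·(1/21) = 1/189 each.
If it is in box 9 (prior 1/9): the host has 28 equally likely choices, so probability 1/28; weight (1/9)·(1/28) = 1/252.
The weights sum to 1/28.
So P(the gold coin in box 9 | the host opened box 1 and box 8) = (1/252) / (1/28) = 1/9.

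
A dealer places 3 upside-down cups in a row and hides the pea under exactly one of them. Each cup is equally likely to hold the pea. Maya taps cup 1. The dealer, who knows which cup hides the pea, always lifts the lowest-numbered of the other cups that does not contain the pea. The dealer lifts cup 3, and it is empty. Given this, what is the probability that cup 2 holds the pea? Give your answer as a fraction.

1

Apply Bayes' rule, conditioning on where the pea actually is.
If it is under cup 1 (prior 1/3): the dealer would have opened cup 2 instead, probability 0; weight (1/3)·0 = 0.
If it is under cup 2 (prior 1/3): cup 3 is the lowest-numbered option available, probability 1; weight (1/3)·1 = 1/3.
If it is under cup 3 (prior 1/3): the dealer opened cup 3, so this case is ruled out; weight (1/3)·0 = 0.
The weights sum to 1/3.
So P(the pea under cup 2 | the dealer opened cup 3) = (1/3) / (1/3) = 1.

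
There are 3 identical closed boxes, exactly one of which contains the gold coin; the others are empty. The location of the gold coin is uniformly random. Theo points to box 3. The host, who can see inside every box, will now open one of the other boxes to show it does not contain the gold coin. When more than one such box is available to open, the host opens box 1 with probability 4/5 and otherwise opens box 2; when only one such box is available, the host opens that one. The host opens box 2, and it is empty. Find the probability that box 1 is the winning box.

Apply Bayes' rule, conditioning on where the gold coin actually is.
If it is in box 1 (prior 1/3): only box 2 is available, probability 1; weight (1/3)·1 = 1/3.
If it is in box 2 (prior 1/3): the host opened box 2, so this case is ruled out; weight (1/3)·0 = 0.
If it is in box 3 (prior 1/3): box 1 is available but not opened, probability 1/5; weight (1/3)·(1/5) = 1/15.
The weights sum to 2/5.
So P(the gold coin in box 1 | the host opened box 2) = (1/3) / (2/5) = 5/6.

5/6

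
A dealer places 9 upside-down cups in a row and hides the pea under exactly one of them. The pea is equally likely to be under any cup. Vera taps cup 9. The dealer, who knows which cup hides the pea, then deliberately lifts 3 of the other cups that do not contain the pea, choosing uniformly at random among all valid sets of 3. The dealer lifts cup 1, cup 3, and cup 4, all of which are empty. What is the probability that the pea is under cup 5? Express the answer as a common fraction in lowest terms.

Apply Bayes' rule, conditioning on where the pea actually is.
If it is under any of cups 1, 3, and 4 (prior 1/9 each): that cup was opened and seen not to hold the prize — ruled out; weight (1/9)·0 = 0 each.
If it is under any of cups 2, 5, 6, 7, and 8 (prior 1/9 each): the dealer has 35 equally likely choices, so probability 1/35; weight (1/9)·(1/35) = 1/315 each.
If it is under cup 9 (prior 1/9): the dealer has 56 equally likely choices, so probability 1/56; weight (1/9)·(1/56) = 1/504.
The weights sum to 1/56.
So P(the pea under cup 5 | the dealer opened cup 1, cup 3, and cup 4) = (1/315) / (1/56) = 8/45.

8/45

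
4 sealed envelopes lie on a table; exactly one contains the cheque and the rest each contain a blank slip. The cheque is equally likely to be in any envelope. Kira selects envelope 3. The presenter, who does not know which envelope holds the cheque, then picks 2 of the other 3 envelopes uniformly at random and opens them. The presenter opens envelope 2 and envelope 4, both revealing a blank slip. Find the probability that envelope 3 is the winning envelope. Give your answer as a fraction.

1/2

Apply Bayes' rule, conditioning on where the cheque actually is.
If it is in either of envelopes 1 and 3 (prior 1/4 each): the presenter picks exactly this set with probability 1/3 regardless, and none is the prize; weight (1/4)·(1/3) = 1/12 each.
If it is in either of envelopes 2 and 4 (prior 1/4 each): that envelope was opened and seen not to hold the prize — ruled out; weight (1/4)·0 = 0 each.
The weights sum to 1/6.
So P(the cheque in envelope 3 | the presenter opened envelope 2 and envelope 4) = (1/12) / (1/6) = 1/2.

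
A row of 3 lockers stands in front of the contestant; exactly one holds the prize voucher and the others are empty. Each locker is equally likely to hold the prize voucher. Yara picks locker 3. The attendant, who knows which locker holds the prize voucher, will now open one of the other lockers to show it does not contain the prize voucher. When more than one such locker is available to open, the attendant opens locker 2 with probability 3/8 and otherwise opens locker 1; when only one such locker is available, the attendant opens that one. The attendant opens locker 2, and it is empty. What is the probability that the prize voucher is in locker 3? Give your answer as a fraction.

Consider each possible location of the prize voucher in turn.
If it is in locker 1 (prior 1/3): only locker 2 is available, probability 1; weight (1/3)·1 = 1/3.
If it is in locker 2 (prior 1/3): the attendant opened locker 2, so this case is ruled out; weight (1/3)·0 = 0.
If it is in locker 3 (prior 1/3): locker 2 is available, opened with probability 3/8; weight (1/3)·(3/8) = 1/8.
The weights sum to 11/24.
So P(the prize voucher in locker 3 | the attendant opened locker 2) = (1/8) / (11/24) = 3/11.

3/11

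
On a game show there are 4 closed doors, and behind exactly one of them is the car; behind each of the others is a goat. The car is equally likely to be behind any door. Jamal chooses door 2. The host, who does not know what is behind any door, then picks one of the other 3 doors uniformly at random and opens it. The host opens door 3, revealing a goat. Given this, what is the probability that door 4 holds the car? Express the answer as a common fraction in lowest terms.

Apply Bayes' rule, conditioning on where the car actually is.
If it is behind any of doors 1, 2, and 4 (prior 1/4 each): the host picks door 3 with probability 1/3 regardless, and it is not the prize; weight (1/4)·(1/3) = 1/12 each.
If it is behind door 3 (prior 1/4): the host opened door 3, so this case is ruled out; weight (1/4)·0 = 0.
The weights sum to 1/4.
So P(the car behind door 4 | the host opened door 3) = (1/12) / (1/4) = 1/3.

1/3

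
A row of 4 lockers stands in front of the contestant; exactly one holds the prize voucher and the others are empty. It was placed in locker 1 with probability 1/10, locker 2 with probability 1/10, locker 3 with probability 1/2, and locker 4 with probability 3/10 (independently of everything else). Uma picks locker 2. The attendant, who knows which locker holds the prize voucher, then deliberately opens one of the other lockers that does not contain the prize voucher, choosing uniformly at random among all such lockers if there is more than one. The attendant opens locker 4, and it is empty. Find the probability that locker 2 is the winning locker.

Apply Bayes' rule, conditioning on where the prize voucher actually is.
If it is in locker 1 (prior 1/10): the attendant has 2 equally likely choices, so probability 1/2; weight (1/10)·(1/2) = 1/20.
If it is in locker 2 (prior 1/10): the attendant has 3 equally likely choices, so probability 1/3; weight (1/10)·(1/3) = 1/30.
If it is in locker 3 (prior 1/2): the attendant has 2 equally likely choices, so probability 1/2; weight (1/2)·(1/2) = 1/4.
If it is in locker 4 (prior 3/10): the attendant opened locker 4, so this case is ruled out; weight (3/10)·0 = 0.
The weights sum to 1/3.
So P(the prize voucher in locker 2 | the attendant opened locker 4) = (1/30) / (1/3) = 1/10.

1/10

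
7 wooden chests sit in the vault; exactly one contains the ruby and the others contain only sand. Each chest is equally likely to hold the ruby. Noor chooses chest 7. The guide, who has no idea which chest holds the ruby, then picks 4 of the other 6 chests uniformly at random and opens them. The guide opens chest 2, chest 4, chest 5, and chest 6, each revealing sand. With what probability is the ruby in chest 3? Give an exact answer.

1/3

Apply Bayes' rule, conditioning on where the ruby actually is.
If it is in any of chests 1, 3, and 7 (prior 1/7 each): the guide picks exactly this set with probability 1/15 regardless, and none is the prize; weight (1/7)·(1/15) = 1/105 each.
If it is in any of chests 2, 4, 5, and 6 (prior 1/7 each): that chest was opened and seen not to hold the prize — ruled out; weight (1/7)·0 = 0 each.
The weights sum to 1/35.
So P(the ruby in chest 3 | the guide opened chest 2, chest 4, chest 5, and chest 6) = (1/105) / (1/35) = 1/3.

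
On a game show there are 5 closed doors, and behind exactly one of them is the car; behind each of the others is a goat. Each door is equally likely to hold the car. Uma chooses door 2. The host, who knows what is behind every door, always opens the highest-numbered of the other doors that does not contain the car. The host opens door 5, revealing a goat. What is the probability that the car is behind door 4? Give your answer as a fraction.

Apply Bayes' rule, conditioning on where the car actually is.
If it is behind any of doors 1, 2, 3, and 4 (prior 1/5 each): door 5 is the highest-numbered option available, probability 1; weight (1/5)·1 = 1/5 each.
If it is behind door 5 (prior 1/5): the host opened door 5, so this case is ruled out; weight (1/5)·0 = 0.
The weights sum to 4/5.
So P(the car behind door 4 | the host opened door 5) = (1/5) / (4/5) = 1/4.

1/4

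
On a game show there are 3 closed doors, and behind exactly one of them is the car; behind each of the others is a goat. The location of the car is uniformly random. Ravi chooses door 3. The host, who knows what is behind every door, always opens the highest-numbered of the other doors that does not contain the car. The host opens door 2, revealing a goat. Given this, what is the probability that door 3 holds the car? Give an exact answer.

Apply Bayes' rule, conditioning on where the car actually is.
If it is behind either of doors 1 and 3 (prior 1/3 each): door 2 is the highest-numbered option available, probability 1; weight (1/3)·1 = 1/3 each.
If it is behind door 2 (prior 1/3): the host opened door 2, so this case is ruled out; weight (1/3)·0 = 0.
The weights sum to 2/3.
So P(the car behind door 3 | the host opened door 2) = (1/3) / (2/3) = 1/2.

1/2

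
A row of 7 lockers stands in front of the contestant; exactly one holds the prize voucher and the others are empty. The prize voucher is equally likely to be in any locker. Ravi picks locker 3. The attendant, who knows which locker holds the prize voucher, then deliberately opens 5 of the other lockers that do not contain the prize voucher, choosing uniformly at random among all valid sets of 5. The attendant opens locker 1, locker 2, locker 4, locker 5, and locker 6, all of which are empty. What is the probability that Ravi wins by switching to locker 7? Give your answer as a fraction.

Apply Bayes' rule, conditioning on where the prize voucher actually is.
If it is in any of lockers 1, 2, 4, 5, and 6 (prior 1/7 each): that locker was opened and seen not to hold the prize — ruled out; weight (1/7)·0 = 0 each.
If it is in locker 3 (prior 1/7): the attendant has 6 equally likely choices, so probability 1/6; weight (1/7)·(1/6) = 1/42.
If it is in locker 7 (prior 1/7): the attendant has no choice, probability 1; weight (1/7)·1 = 1/7.
The weights sum to 1/6.
So P(the prize voucher in locker 7 | the attendant opened locker 1, locker 2, locker 4, locker 5, and locker 6) = (1/7) / (1/6) = 6/7.

6/7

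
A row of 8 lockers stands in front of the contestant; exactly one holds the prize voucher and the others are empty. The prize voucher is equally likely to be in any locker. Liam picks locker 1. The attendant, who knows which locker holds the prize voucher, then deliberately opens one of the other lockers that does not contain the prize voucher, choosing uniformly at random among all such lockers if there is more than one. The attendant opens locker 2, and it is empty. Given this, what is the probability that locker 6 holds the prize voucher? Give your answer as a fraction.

Apply Bayes' rule, conditioning on where the prize voucher actually is.
If it is in locker 1 (prior 1/8): the attendant has 7 equally likely choices, so probability 1/7; weight (1/8)·(1/7) = 1/56.
If it is in locker 2 (prior 1/8): the attendant opened locker 2, so this case is ruled out; weight (1/8)·0 = 0.
If it is in any of lockers 3, 4, 5, 6, 7, and 8 (prior 1/8 each): the attendant has 6 equally likely choices, so probability 1/6; weight (1/8)·(1/6) = 1/48 each.
The weights sum to 1/7.
So P(the prize voucher in locker 6 | the attendant opened locker 2) = (1/48) / (1/7) = 7/48.

7/48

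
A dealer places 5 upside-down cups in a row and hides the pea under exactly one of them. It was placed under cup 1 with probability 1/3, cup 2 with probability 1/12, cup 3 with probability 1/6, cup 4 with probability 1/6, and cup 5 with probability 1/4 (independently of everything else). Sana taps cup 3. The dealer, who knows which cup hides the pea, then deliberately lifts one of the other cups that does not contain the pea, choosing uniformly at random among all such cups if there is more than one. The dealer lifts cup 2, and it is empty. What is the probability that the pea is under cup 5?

2/7

Apply Bayes' rule, conditioning on where the pea actually is.
If it is under cup 1 (prior 1/3): the dealer has 3 equally likely choices, so probability 1/3; weight (1/3)·(1/3) = 1/9.
If it is under cup 2 (prior 1/12): the dealer opened cup 2, so this case is ruled out; weight (1/12)·0 = 0.
If it is under cup 3 (prior 1/6): the dealer has 4 equally likely choices, so probability 1/4; weight (1/6)·(1/4) = 1/24.
If it is under cup 4 (prior 1/6): the dealer has 3 equally likely choices, so probability 1/3; weight (1/6)·(1/3) = 1/18.
If it is under cup 5 (prior 1/4): the dealer has 3 equally likely choices, so probability 1/3; weight (1/4)·(1/3) = 1/12.
The weights sum to 7/24.
So P(the pea under cup 5 | the dealer opened cup 2) = (1/12) / (7/24) = 2/7.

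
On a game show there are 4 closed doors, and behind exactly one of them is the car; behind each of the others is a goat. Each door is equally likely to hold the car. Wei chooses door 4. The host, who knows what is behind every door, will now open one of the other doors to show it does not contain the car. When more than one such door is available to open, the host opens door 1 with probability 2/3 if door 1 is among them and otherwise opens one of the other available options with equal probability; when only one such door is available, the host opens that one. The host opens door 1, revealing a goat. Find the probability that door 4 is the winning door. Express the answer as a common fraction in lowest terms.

Apply Bayes' rule, conditioning on where the car actually is.
If it is behind door 1 (prior 1/4): the host opened door 1, so this case is ruled out; weight (1/4)·0 = 0.
If it is behind any of doors 2, 3, and 4 (prior 1/4 each): door 1 is available, opened with probability 2/3; weight (1/4)·(2/3) = 1/6 each.
The weights sum to 1/2.
So P(the car behind door 4 | the host opened door 1) = (1/6) / (1/2) = 1/3.

1/3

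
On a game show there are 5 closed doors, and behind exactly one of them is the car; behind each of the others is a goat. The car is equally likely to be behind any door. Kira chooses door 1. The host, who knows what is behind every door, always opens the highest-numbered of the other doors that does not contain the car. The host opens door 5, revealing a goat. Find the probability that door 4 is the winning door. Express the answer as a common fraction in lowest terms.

Condition on the true location of the car.
If it is behind any of doors 1, 2, 3, and 4 (prior 1/5 each): door 5 is the highest-numbered option available, probability 1; weight (1/5)·1 = 1/5 each.
If it is behind door 5 (prior 1/5): the host opened door 5, so this case is ruled out; weight (1/5)·0 = 0.
The weights sum to 4/5.
So P(the car behind door 4 | the host opened door 5) = (1/5) / (4/5) = 1/4.

1/4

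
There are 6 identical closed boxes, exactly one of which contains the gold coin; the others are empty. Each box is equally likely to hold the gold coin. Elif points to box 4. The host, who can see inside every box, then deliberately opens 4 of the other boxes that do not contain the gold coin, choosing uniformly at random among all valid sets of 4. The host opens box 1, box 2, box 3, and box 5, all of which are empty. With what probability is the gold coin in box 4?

1/6

Consider each possible location of the gold coin in turn.
If it is in any of boxes 1, 2, 3, and 5 (prior 1/6 each): that box was opened and seen not to hold the prize — ruled out; weight (1/6)·0 = 0 each.
If it is in box 4 (prior 1/6): the host has 5 equally likely choices, so probability 1/5; weight (1/6)·(1/5) = 1/30.
If it is in box 6 (prior 1/6): the host has no choice, probability 1; weight (1/6)·1 = 1/6.
The weights sum to 1/5.
So P(the gold coin in box 4 | the host opened box 1, box 2, box 3, and box 5) = (1/30) / (1/5) = 1/6.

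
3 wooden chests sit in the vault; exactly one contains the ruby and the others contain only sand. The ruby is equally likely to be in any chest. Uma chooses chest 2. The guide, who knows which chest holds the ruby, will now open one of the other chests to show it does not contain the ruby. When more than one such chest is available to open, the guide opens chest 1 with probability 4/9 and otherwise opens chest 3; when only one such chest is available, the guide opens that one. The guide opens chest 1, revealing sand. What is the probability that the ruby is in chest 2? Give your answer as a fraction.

Consider each possible location of the ruby in turn.
If it is in chest 1 (prior 1/3): the guide opened chest 1, so this case is ruled out; weight (1/3)·0 = 0.
If it is in chest 2 (prior 1/3): chest 1 is available, opened with probability 4/9; weight (1/3)·(4/9) = 4/27.
If it is in chest 3 (prior 1/3): only chest 1 is available, probability 1; weight (1/3)·1 = 1/3.
The weights sum to 13/27.
So P(the ruby in chest 2 | the guide opened chest 1) = (4/27) / (13/27) = 4/13.

4/13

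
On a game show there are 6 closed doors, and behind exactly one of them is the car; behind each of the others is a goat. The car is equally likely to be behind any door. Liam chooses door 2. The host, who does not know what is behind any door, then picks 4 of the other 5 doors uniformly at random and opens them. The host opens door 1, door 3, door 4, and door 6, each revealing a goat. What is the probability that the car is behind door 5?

Consider each possible location of the car in turn.
If it is behind any of doors 1, 3, 4, and 6 (prior 1/6 each): that door was opened and seen not to hold the prize — ruled out; weight (1/6)·0 = 0 each.
If it is behind either of doors 2 and 5 (prior 1/6 each): the host picks exactly this set with probability 1/5 regardless, and none is the prize; weight (1/6)·(1/5) = 1/30 each.
The weights sum to 1/15.
So P(the car behind door 5 | the host opened door 1, door 3, door 4, and door 6) = (1/30) / (1/15) = 1/2.

1/2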